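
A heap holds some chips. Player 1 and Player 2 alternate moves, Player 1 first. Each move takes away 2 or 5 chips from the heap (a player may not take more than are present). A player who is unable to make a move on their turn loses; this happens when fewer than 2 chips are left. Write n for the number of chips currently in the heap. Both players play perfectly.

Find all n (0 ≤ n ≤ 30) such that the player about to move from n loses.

0, 1, 4, 7, 8, 11, 14, 15, 18, 21, 22, 25, 28, 29

Use the standard recursion: the mover loses at a terminal position; elsewhere, the mover wins exactly when some move hands the opponent an L position.
n=0: no move → L
n=1: no move → L
n=2: reaches L-position 0 → W
n=3: reaches L-position 1 → W
n=4: only reaches 2(W), which is W → L
n=5: reaches L-position 0 → W
n=6: reaches L-position 4 → W
n=7: only reaches 5(W), 2(W), all W → L
n=8: only reaches 6(W), 3(W), all W → L
n=9: reaches L-position 7 → W
n=10: reaches L-position 8 → W
n=11: only reaches 9(W), 6(W), all W → L
n=12: reaches L-position 7 → W
n=13: reaches L-position 11 → W
n=14: only reaches 12(W), 9(W), all W → L
n=15: only reaches 13(W), 10(W), all W → L
n=16: reaches L-position 14 → W
n=17: reaches L-position 15 → W
n=18: only reaches 16(W), 13(W), all W → L
n=19: reaches L-position 14 → W
n=20: reaches L-position 18 → W
n=21: only reaches 19(W), 16(W), all W → L
n=22: only reaches 20(W), 17(W), all W → L
n=23: reaches L-position 21 → W
n=24: reaches L-position 22 → W
n=25: only reaches 23(W), 20(W), all W → L
n=26: reaches L-position 21 → W
n=27: reaches L-position 25 → W
n=28: only reaches 26(W), 23(W), all W → L
n=29: only reaches 27(W), 24(W), all W → L
n=30: reaches L-position 28 → W
Reading off the rows marked L gives the requested list; there are 14 such values of n.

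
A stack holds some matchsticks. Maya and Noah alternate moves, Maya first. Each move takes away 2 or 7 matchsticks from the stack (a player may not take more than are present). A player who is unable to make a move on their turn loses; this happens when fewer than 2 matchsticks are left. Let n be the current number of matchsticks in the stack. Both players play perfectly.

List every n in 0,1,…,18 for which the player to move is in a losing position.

Work bottom-up. With no move the player to move loses. Otherwise the position is W if at least one move leads to an L position for the opponent, and L if every move leads to a W.
n=0: no move → L
n=1: no move → L
n=2: W (go to 0, an L position)
n=3: W (go to 1, an L position)
n=4: L (sole option 2(W) is W)
n=5: L (sole option 3(W) is W)
n=6: W (go to 4, an L position)
n=7: W (go to 5, an L position)
n=8: W (go to 1, an L position)
n=9: L (options 7(W), 2(W) are all W)
n=10: L (options 8(W), 3(W) are all W)
n=11: W (go to 9, an L position)
n=12: W (go to 10, an L position)
n=13: L (options 11(W), 6(W) are all W)
n=14: L (options 12(W), 7(W) are all W)
n=15: W (go to 13, an L position)
n=16: W (go to 14, an L position)
n=17: W (go to 10, an L position)
n=18: L (options 16(W), 11(W) are all W)
The losing starting values of n are exactly the entries labelled L in this table (9 of them).

0, 1, 4, 5, 9, 10, 13, 14, 18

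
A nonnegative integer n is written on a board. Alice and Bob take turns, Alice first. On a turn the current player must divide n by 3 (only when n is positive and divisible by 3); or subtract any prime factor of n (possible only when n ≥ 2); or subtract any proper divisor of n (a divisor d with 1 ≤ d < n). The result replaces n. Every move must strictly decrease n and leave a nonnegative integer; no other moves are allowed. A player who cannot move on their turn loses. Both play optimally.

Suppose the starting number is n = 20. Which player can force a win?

Work bottom-up. With no move the player to move loses. Otherwise the position is W if at least one move leads to an L position for the opponent, and L if every move leads to a W.
n=0: no move → L
n=1: no move → L
n=2: can move to 0, which is L ⇒ W
n=3: can move to 0, which is L ⇒ W
n=4: moves to 2(W), 3(W); every one is W ⇒ L
n=5: can move to 0, which is L ⇒ W
n=6: can move to 4, which is L ⇒ W
n=7: can move to 0, which is L ⇒ W
n=8: can move to 4, which is L ⇒ W
n=9: moves to 3(W), 6(W), 8(W); every one is W ⇒ L
n=10: can move to 9, which is L ⇒ W
n=11: can move to 0, which is L ⇒ W
n=12: can move to 4, which is L ⇒ W
n=13: can move to 0, which is L ⇒ W
n=14: moves to 7(W), 12(W), 13(W); every one is W ⇒ L
n=15: can move to 14, which is L ⇒ W
n=16: can move to 14, which is L ⇒ W
n=17: can move to 0, which is L ⇒ W
n=18: can move to 9, which is L ⇒ W
n=19: can move to 0, which is L ⇒ W
n=20: moves to 10(W), 15(W), 16(W), 18(W), 19(W); every one is W ⇒ L
Every move from 20 reaches a W position, so the mover loses.

Bob wins.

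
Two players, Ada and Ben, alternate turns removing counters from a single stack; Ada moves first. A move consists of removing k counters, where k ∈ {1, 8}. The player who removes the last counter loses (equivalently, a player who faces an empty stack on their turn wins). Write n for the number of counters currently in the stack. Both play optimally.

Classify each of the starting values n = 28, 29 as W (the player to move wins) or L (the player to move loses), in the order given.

28: L, 29: W

Compute win/loss labels from the base case upward. A position with no move is W. Any other position is W if it can reach an L in one move, else L.
n=0: no move; the opponent has just taken the last counter and therefore loses → W
n=1: L (sole option 0(W) is W)
n=2: W (go to 1, an L position)
n=3: L (sole option 2(W) is W)
n=4: W (go to 3, an L position)
n=5: L (sole option 4(W) is W)
n=6: W (go to 5, an L position)
n=7: L (sole option 6(W) is W)
n=8: W (go to 7, an L position)
n=9: W (go to 1, an L position)
n=10: L (options 9(W), 2(W) are all W)
n=11: W (go to 10, an L position)
n=12: L (options 11(W), 4(W) are all W)
n=13: W (go to 12, an L position)
n=14: L (options 13(W), 6(W) are all W)
n=15: W (go to 14, an L position)
n=16: L (options 15(W), 8(W) are all W)
n=17: W (go to 16, an L position)
n=18: W (go to 10, an L position)
n=19: L (options 18(W), 11(W) are all W)
n=20: W (go to 19, an L position)
n=21: L (options 20(W), 13(W) are all W)
n=22: W (go to 21, an L position)
n=23: L (options 22(W), 15(W) are all W)
n=24: W (go to 23, an L position)
n=25: L (options 24(W), 17(W) are all W)
n=26: W (go to 25, an L position)
n=27: W (go to 19, an L position)
n=28: L (options 27(W), 20(W) are all W)
n=29: W (go to 28, an L position)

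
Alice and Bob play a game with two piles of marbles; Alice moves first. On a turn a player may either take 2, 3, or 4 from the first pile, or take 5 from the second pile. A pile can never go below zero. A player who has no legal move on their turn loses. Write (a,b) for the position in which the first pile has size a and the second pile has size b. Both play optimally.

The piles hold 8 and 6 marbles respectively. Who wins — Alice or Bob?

Bob wins.

Build the W/L table. Terminal = L. A non-terminal position is W if it has a move to some L; otherwise it is L.
No move ever increases a pile, so every position that can arise here has a ≤ 8 and b ≤ 6; it is enough to label the cells with 0 ≤ a ≤ 8 and 0 ≤ b ≤ 6.
Every move lowers a or b (never raises either), so fill the grid row by row in increasing a, and left to right within a row: each cell's successors are then already labelled.
      b=0  b=1  b=2  b=3  b=4  b=5  b=6
a=0:    L    L    L    L    L    W    W
a=1:    L    L    L    L    L    W    W
a=2:    W    W    W    W    W    L    L
a=3:    W    W    W    W    W    L    L
a=4:    W    W    W    W    W    W    W
a=5:    W    W    W    W    W    W    W
a=6:    L    L    L    L    L    W    W
a=7:    L    L    L    L    L    W    W
a=8:    W    W    W    W    W    L    L
Cells with no legal move (terminal, hence L): (0,0), (0,1), (0,2), (0,3), (0,4), (1,0), (1,1), (1,2), (1,3), (1,4).
The remaining L cells, each justified by listing all of its moves:
(2,5): →(0,5)(W), (2,0)(W) — all W, so L
(2,6): →(0,6)(W), (2,1)(W) — all W, so L
(3,5): →(1,5)(W), (0,5)(W), (3,0)(W) — all W, so L
(3,6): →(1,6)(W), (0,6)(W), (3,1)(W) — all W, so L
(6,0): →(4,0)(W), (3,0)(W), (2,0)(W) — all W, so L
(6,1): →(4,1)(W), (3,1)(W), (2,1)(W) — all W, so L
(6,2): →(4,2)(W), (3,2)(W), (2,2)(W) — all W, so L
(6,3): →(4,3)(W), (3,3)(W), (2,3)(W) — all W, so L
(6,4): →(4,4)(W), (3,4)(W), (2,4)(W) — all W, so L
(7,0): →(5,0)(W), (4,0)(W), (3,0)(W) — all W, so L
(7,1): →(5,1)(W), (4,1)(W), (3,1)(W) — all W, so L
(7,2): →(5,2)(W), (4,2)(W), (3,2)(W) — all W, so L
(7,3): →(5,3)(W), (4,3)(W), (3,3)(W) — all W, so L
(7,4): →(5,4)(W), (4,4)(W), (3,4)(W) — all W, so L
(8,5): →(6,5)(W), (5,5)(W), (4,5)(W), (8,0)(W) — all W, so L
(8,6): →(6,6)(W), (5,6)(W), (4,6)(W), (8,1)(W) — all W, so L
Every other cell has at least one move into one of the L cells above, so it is W.
Every move from (8,6) reaches a W position, so the mover loses.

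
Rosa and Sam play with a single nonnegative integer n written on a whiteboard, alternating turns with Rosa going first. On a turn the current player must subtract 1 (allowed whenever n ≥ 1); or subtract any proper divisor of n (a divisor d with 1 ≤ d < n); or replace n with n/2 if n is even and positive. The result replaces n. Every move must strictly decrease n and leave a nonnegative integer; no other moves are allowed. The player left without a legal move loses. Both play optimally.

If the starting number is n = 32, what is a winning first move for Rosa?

Move to 31.

Label each position W (a win for the player to move) or L (a loss). A position with no legal move is L; any other position is W exactly when some move reaches an L, and L when every move reaches a W.
n=0: no move → L
n=1: W (go to 0, an L position)
n=2: L (sole option 1(W) is W)
n=3: W (go to 2, an L position)
n=4: W (go to 2, an L position)
n=5: L (sole option 4(W) is W)
n=6: W (go to 5, an L position)
n=7: L (sole option 6(W) is W)
n=8: W (go to 7, an L position)
n=9: L (options 6(W), 8(W) are all W)
n=10: W (go to 5, an L position)
n=11: L (sole option 10(W) is W)
n=12: W (go to 9, an L position)
n=13: L (sole option 12(W) is W)
n=14: W (go to 7, an L position)
n=15: L (options 10(W), 12(W), 14(W) are all W)
n=16: W (go to 15, an L position)
n=17: L (sole option 16(W) is W)
n=18: W (go to 9, an L position)
n=19: L (sole option 18(W) is W)
n=20: W (go to 15, an L position)
n=21: L (options 14(W), 18(W), 20(W) are all W)
n=22: W (go to 11, an L position)
n=23: L (sole option 22(W) is W)
n=24: W (go to 21, an L position)
n=25: L (options 20(W), 24(W) are all W)
n=26: W (go to 13, an L position)
n=27: L (options 18(W), 24(W), 26(W) are all W)
n=28: W (go to 21, an L position)
n=29: L (sole option 28(W) is W)
n=30: W (go to 15, an L position)
n=31: L (sole option 30(W) is W)
n=32: W (go to 31, an L position)
From 32, the L positions reachable in one move are: 31.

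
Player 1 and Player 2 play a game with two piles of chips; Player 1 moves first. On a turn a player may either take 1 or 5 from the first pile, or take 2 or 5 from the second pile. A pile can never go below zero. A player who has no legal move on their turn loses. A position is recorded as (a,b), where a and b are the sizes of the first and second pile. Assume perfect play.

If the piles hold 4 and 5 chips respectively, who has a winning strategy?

Use the standard recursion: the mover loses at a terminal position; elsewhere, the mover wins exactly when some move hands the opponent an L position.
No move ever increases a pile, so every position that can arise here has a ≤ 4 and b ≤ 5; it is enough to label the cells with 0 ≤ a ≤ 4 and 0 ≤ b ≤ 5.
Every move lowers a or b (never raises either), so fill the grid row by row in increasing a, and left to right within a row: each cell's successors are then already labelled.
      b=0  b=1  b=2  b=3  b=4  b=5
a=0:    L    L    W    W    L    W
a=1:    W    W    L    L    W    W
a=2:    L    L    W    W    L    W
a=3:    W    W    L    L    W    W
a=4:    L    L    W    W    L    W
Cells with no legal move (terminal, hence L): (0,0), (0,1).
The remaining L cells, each justified by listing all of its moves:
(0,4): the only move is to (0,2)(W), a W ⇒ L
(1,2): moves to (0,2)(W), (1,0)(W); every one is W ⇒ L
(1,3): moves to (0,3)(W), (1,1)(W); every one is W ⇒ L
(2,0): the only move is to (1,0)(W), a W ⇒ L
(2,1): the only move is to (1,1)(W), a W ⇒ L
(2,4): moves to (1,4)(W), (2,2)(W); every one is W ⇒ L
(3,2): moves to (2,2)(W), (3,0)(W); every one is W ⇒ L
(3,3): moves to (2,3)(W), (3,1)(W); every one is W ⇒ L
(4,0): the only move is to (3,0)(W), a W ⇒ L
(4,1): the only move is to (3,1)(W), a W ⇒ L
(4,4): moves to (3,4)(W), (4,2)(W); every one is W ⇒ L
Every other cell has at least one move into one of the L cells above, so it is W.
From (4,5) Player 1 can move to (4,0), reaching an L position.

Player 1 wins.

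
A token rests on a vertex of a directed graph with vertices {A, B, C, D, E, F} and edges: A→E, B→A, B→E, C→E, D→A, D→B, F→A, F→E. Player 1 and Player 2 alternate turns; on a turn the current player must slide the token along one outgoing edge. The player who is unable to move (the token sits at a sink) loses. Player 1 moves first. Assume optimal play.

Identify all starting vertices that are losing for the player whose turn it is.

Classify positions by backward induction: terminal positions (no move available) are L. From any other position, the mover wins iff some move reaches an L.
Every edge goes from a vertex to one that appears earlier in the order E, A, B, D, C, F, so processing vertices in that order labels each vertex after all of its successors.
E: no outgoing edge → L
A: reaches L-position E → W
B: reaches L-position E → W
D: only reaches B(W), A(W), all W → L
C: reaches L-position E → W
F: reaches L-position E → W
The losing starting vertices are exactly the entries labelled L in this table (2 of them).

D, E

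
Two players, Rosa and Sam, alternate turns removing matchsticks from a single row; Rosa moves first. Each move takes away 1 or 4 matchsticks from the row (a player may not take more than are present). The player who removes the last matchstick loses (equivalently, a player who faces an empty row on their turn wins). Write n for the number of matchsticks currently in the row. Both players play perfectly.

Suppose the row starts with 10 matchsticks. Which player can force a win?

Use the standard recursion: the mover wins at a terminal position; elsewhere, the mover wins exactly when some move hands the opponent an L position.
n=0: no move; the opponent has just taken the last matchstick and therefore loses → W
n=1: L (sole option 0(W) is W)
n=2: W (go to 1, an L position)
n=3: L (sole option 2(W) is W)
n=4: W (go to 3, an L position)
n=5: W (go to 1, an L position)
n=6: L (options 5(W), 2(W) are all W)
n=7: W (go to 6, an L position)
n=8: L (options 7(W), 4(W) are all W)
n=9: W (go to 8, an L position)
n=10: W (go to 6, an L position)
From 10 Rosa can remove 4, leaving 6, reaching an L position.

Rosa wins.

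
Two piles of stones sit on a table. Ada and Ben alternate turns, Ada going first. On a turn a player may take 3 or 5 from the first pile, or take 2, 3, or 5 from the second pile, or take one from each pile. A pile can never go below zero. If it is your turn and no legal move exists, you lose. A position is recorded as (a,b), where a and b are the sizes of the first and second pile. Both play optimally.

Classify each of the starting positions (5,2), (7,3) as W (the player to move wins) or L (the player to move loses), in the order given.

Compute win/loss labels from the base case upward. A position with no move is L. Any other position is W if it can reach an L in one move, else L.
No move ever increases a pile, so every position that can arise here has a ≤ 7 and b ≤ 3; it is enough to label the cells with 0 ≤ a ≤ 7 and 0 ≤ b ≤ 3.
Every move lowers a or b (never raises either), so fill the grid row by row in increasing a, and left to right within a row: each cell's successors are then already labelled.
      b=0  b=1  b=2  b=3
a=0:    L    L    W    W
a=1:    L    W    W    W
a=2:    L    W    W    W
a=3:    W    W    L    L
a=4:    W    L    L    W
a=5:    W    W    W    W
a=6:    W    L    W    W
a=7:    W    W    W    L
Cells with no legal move (terminal, hence L): (0,0), (0,1), (1,0), (2,0).
The remaining L cells, each justified by listing all of its moves:
(3,2): moves to (0,2)(W), (3,0)(W), (2,1)(W); every one is W ⇒ L
(3,3): moves to (0,3)(W), (3,1)(W), (3,0)(W), (2,2)(W); every one is W ⇒ L
(4,1): moves to (1,1)(W), (3,0)(W); every one is W ⇒ L
(4,2): moves to (1,2)(W), (4,0)(W), (3,1)(W); every one is W ⇒ L
(6,1): moves to (3,1)(W), (1,1)(W), (5,0)(W); every one is W ⇒ L
(7,3): moves to (4,3)(W), (2,3)(W), (7,1)(W), (7,0)(W), (6,2)(W); every one is W ⇒ L
Every other cell has at least one move into one of the L cells above, so it is W.
(5,2): the move to (4,1) reaches an L cell, so W
(7,3): one of the L cells justified above, so L

(5,2): W, (7,3): L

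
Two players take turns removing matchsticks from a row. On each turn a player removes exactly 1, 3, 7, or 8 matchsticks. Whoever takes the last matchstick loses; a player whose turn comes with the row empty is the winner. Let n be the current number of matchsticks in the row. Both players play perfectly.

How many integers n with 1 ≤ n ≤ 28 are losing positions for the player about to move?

8

Classify positions by backward induction: terminal positions (no move available) are W. From any other position, the mover wins iff some move reaches an L.
n=0: no move; the opponent has just taken the last matchstick and therefore loses → W
n=1: only reaches 0(W), which is W → L
n=2: reaches L-position 1 → W
n=3: only reaches 2(W), 0(W), all W → L
n=4: reaches L-position 3 → W
n=5: only reaches 4(W), 2(W), all W → L
n=6: reaches L-position 5 → W
n=7: only reaches 6(W), 4(W), 0(W), all W → L
n=8: reaches L-position 7 → W
n=9: reaches L-position 1 → W
n=10: reaches L-position 7 → W
n=11: reaches L-position 3 → W
n=12: reaches L-position 5 → W
n=13: reaches L-position 5 → W
n=14: reaches L-position 7 → W
n=15: reaches L-position 7 → W
n=16: only reaches 15(W), 13(W), 9(W), 8(W), all W → L
n=17: reaches L-position 16 → W
n=18: only reaches 17(W), 15(W), 11(W), 10(W), all W → L
n=19: reaches L-position 18 → W
n=20: only reaches 19(W), 17(W), 13(W), 12(W), all W → L
n=21: reaches L-position 20 → W
n=22: only reaches 21(W), 19(W), 15(W), 14(W), all W → L
n=23: reaches L-position 22 → W
n=24: reaches L-position 16 → W
n=25: reaches L-position 22 → W
n=26: reaches L-position 18 → W
n=27: reaches L-position 20 → W
n=28: reaches L-position 20 → W
L entries with 1 ≤ n ≤ 28 (the range starts at n=1): n = 1, 3, 5, 7, 16, 18, 20, 22; that makes 8.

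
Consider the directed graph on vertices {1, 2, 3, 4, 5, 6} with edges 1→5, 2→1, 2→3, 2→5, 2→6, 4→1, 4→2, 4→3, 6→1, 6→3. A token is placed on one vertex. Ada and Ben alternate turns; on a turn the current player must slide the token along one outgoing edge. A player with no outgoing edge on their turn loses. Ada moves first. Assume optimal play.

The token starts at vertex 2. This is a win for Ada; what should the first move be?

Move to 3.

Label each position W (a win for the player to move) or L (a loss). A position with no legal move is L; any other position is W exactly when some move reaches an L, and L when every move reaches a W.
Every edge goes from a vertex to one that appears earlier in the order 5, 3, 1, 6, 2, 4, so processing vertices in that order labels each vertex after all of its successors.
5: no outgoing edge → L
3: no outgoing edge → L
1: W (go to 5, an L position)
6: W (go to 3, an L position)
2: W (go to 3, an L position)
4: W (go to 3, an L position)
From 2, the L positions reachable in one move are: 3, 5. Any move reaching one of these is winning.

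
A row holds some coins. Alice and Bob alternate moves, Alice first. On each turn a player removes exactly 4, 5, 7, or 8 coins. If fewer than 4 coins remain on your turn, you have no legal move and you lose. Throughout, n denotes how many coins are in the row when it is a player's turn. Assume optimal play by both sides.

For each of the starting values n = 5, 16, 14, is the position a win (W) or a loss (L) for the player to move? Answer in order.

Work bottom-up. With no move the player to move loses. Otherwise the position is W if at least one move leads to an L position for the opponent, and L if every move leads to a W.
n=0: no move → L
n=1: no move → L
n=2: no move → L
n=3: no move → L
n=4: can move to 0, which is L ⇒ W
n=5: can move to 1, which is L ⇒ W
n=6: can move to 2, which is L ⇒ W
n=7: can move to 3, which is L ⇒ W
n=8: can move to 3, which is L ⇒ W
n=9: can move to 2, which is L ⇒ W
n=10: can move to 3, which is L ⇒ W
n=11: can move to 3, which is L ⇒ W
n=12: moves to 8(W), 7(W), 5(W), 4(W); every one is W ⇒ L
n=13: moves to 9(W), 8(W), 6(W), 5(W); every one is W ⇒ L
n=14: moves to 10(W), 9(W), 7(W), 6(W); every one is W ⇒ L
n=15: moves to 11(W), 10(W), 8(W), 7(W); every one is W ⇒ L
n=16: can move to 12, which is L ⇒ W

5: W, 16: W, 14: L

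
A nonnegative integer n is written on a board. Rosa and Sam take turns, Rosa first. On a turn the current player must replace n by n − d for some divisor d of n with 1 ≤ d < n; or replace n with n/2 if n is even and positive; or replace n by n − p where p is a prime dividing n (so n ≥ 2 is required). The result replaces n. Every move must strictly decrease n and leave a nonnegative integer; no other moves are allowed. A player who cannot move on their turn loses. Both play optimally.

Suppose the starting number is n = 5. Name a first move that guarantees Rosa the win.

Move to 0.

Positions with no move are L. A position that does have a move is losing for the player to move precisely when every available move leads to a winning position for the opponent. Fill in the labels:
n=0: no move → L
n=1: no move → L
n=2: →0(L), so W
n=3: →0(L), so W
n=4: →2(W), 3(W) — all W, so L
n=5: →0(L), so W
From 5, the L positions reachable in one move are: 0, 4. Any move reaching one of these is winning.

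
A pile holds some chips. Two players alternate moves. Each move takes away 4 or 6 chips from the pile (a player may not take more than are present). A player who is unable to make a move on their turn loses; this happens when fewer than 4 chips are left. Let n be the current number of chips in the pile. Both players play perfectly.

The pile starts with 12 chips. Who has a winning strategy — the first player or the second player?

Compute win/loss labels from the base case upward. A position with no move is L. Any other position is W if it can reach an L in one move, else L.
n=0: no move → L
n=1: no move → L
n=2: no move → L
n=3: no move → L
n=4: can move to 0, which is L ⇒ W
n=5: can move to 1, which is L ⇒ W
n=6: can move to 2, which is L ⇒ W
n=7: can move to 3, which is L ⇒ W
n=8: can move to 2, which is L ⇒ W
n=9: can move to 3, which is L ⇒ W
n=10: moves to 6(W), 4(W); every one is W ⇒ L
n=11: moves to 7(W), 5(W); every one is W ⇒ L
n=12: moves to 8(W), 6(W); every one is W ⇒ L
Every move from 12 reaches a W position, so the mover loses.

The second player wins.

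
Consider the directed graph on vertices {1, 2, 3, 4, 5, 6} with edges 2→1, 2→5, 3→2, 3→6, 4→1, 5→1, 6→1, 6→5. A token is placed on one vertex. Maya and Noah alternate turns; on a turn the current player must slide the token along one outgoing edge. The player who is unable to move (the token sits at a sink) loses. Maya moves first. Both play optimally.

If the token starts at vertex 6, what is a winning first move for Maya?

Compute win/loss labels from the base case upward. A position with no move is L. Any other position is W if it can reach an L in one move, else L.
Every edge goes from a vertex to one that appears earlier in the order 1, 5, 6, 2, 4, 3, so processing vertices in that order labels each vertex after all of its successors.
1: no outgoing edge → L
5: reaches L-position 1 → W
6: reaches L-position 1 → W
2: reaches L-position 1 → W
4: reaches L-position 1 → W
3: only reaches 2(W), 6(W), all W → L
From 6, the L positions reachable in one move are: 1.

Move to 1.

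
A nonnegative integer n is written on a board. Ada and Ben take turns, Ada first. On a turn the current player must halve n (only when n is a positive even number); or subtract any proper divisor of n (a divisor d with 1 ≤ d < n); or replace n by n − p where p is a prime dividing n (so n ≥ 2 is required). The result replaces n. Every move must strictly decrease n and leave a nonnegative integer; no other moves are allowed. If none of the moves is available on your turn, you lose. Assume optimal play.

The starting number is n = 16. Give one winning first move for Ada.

Move to 14.

Label each position W (a win for the player to move) or L (a loss). A position with no legal move is L; any other position is W exactly when some move reaches an L, and L when every move reaches a W.
n=0: no move → L
n=1: no move → L
n=2: can move to 0, which is L ⇒ W
n=3: can move to 0, which is L ⇒ W
n=4: moves to 2(W), 3(W); every one is W ⇒ L
n=5: can move to 0, which is L ⇒ W
n=6: can move to 4, which is L ⇒ W
n=7: can move to 0, which is L ⇒ W
n=8: can move to 4, which is L ⇒ W
n=9: moves to 6(W), 8(W); every one is W ⇒ L
n=10: can move to 9, which is L ⇒ W
n=11: can move to 0, which is L ⇒ W
n=12: can move to 9, which is L ⇒ W
n=13: can move to 0, which is L ⇒ W
n=14: moves to 7(W), 12(W), 13(W); every one is W ⇒ L
n=15: can move to 14, which is L ⇒ W
n=16: can move to 14, which is L ⇒ W
From 16, the L positions reachable in one move are: 14.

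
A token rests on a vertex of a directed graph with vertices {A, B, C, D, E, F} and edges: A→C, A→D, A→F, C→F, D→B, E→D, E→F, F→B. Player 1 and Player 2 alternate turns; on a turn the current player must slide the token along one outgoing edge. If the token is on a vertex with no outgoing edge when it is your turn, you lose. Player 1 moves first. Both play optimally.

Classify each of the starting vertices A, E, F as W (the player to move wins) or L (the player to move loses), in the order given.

Label each position W (a win for the player to move) or L (a loss). A position with no legal move is L; any other position is W exactly when some move reaches an L, and L when every move reaches a W.
Every edge goes from a vertex to one that appears earlier in the order B, F, C, D, E, A, so processing vertices in that order labels each vertex after all of its successors.
B: no outgoing edge → L
F: reaches L-position B → W
C: only reaches F(W), which is W → L
D: reaches L-position B → W
E: only reaches D(W), F(W), all W → L
A: reaches L-position C → W

A: W, E: L, F: W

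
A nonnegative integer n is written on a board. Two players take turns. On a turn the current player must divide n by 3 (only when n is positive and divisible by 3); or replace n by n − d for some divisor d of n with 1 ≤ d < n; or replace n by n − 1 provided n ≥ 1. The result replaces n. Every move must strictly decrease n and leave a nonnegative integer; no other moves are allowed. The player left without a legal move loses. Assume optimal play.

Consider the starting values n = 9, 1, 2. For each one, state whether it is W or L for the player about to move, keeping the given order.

9: L, 1: W, 2: L

Build the W/L table. Terminal = L. A non-terminal position is W if it has a move to some L; otherwise it is L.
n=0: no move → L
n=1: reaches L-position 0 → W
n=2: only reaches 1(W), which is W → L
n=3: reaches L-position 2 → W
n=4: reaches L-position 2 → W
n=5: only reaches 4(W), which is W → L
n=6: reaches L-position 2 → W
n=7: only reaches 6(W), which is W → L
n=8: reaches L-position 7 → W
n=9: only reaches 3(W), 6(W), 8(W), all W → L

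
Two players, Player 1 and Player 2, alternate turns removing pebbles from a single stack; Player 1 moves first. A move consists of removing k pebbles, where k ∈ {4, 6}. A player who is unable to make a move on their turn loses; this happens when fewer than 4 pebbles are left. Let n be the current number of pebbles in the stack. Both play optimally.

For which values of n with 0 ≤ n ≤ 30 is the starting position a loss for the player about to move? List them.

Positions with no move are L. A position that does have a move is losing for the player to move precisely when every available move leads to a winning position for the opponent. Fill in the labels:
n=0: no move → L
n=1: no move → L
n=2: no move → L
n=3: no move → L
n=4: →0(L), so W
n=5: →1(L), so W
n=6: →2(L), so W
n=7: →3(L), so W
n=8: →2(L), so W
n=9: →3(L), so W
n=10: →6(W), 4(W) — all W, so L
n=11: →7(W), 5(W) — all W, so L
n=12: →8(W), 6(W) — all W, so L
n=13: →9(W), 7(W) — all W, so L
n=14: →10(L), so W
n=15: →11(L), so W
n=16: →12(L), so W
n=17: →13(L), so W
n=18: →12(L), so W
n=19: →13(L), so W
n=20: →16(W), 14(W) — all W, so L
n=21: →17(W), 15(W) — all W, so L
n=22: →18(W), 16(W) — all W, so L
n=23: →19(W), 17(W) — all W, so L
n=24: →20(L), so W
n=25: →21(L), so W
n=26: →22(L), so W
n=27: →23(L), so W
n=28: →22(L), so W
n=29: →23(L), so W
n=30: →26(W), 24(W) — all W, so L
The losing starting values of n are exactly the entries labelled L in this table (13 of them).

0, 1, 2, 3, 10, 11, 12, 13, 20, 21, 22, 23, 30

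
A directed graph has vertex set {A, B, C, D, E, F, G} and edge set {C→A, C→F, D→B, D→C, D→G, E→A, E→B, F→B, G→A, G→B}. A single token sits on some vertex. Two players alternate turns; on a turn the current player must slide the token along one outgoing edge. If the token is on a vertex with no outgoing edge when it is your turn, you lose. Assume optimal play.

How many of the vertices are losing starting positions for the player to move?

2

Positions with no move are L. A position that does have a move is losing for the player to move precisely when every available move leads to a winning position for the opponent. Fill in the labels:
Every edge goes from a vertex to one that appears earlier in the order A, B, E, F, C, G, D, so processing vertices in that order labels each vertex after all of its successors.
A: no outgoing edge → L
B: no outgoing edge → L
E: →B(L), so W
F: →B(L), so W
C: →A(L), so W
G: →B(L), so W
D: →B(L), so W
The L vertices are A, B; that is 2 in all.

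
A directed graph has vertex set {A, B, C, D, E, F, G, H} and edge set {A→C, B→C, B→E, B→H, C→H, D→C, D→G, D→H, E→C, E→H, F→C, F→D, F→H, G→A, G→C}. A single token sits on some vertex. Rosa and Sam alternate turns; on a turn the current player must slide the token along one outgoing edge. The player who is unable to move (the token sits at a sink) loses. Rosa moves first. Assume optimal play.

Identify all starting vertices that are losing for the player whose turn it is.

Classify positions by backward induction: terminal positions (no move available) are L. From any other position, the mover wins iff some move reaches an L.
Every edge goes from a vertex to one that appears earlier in the order H, C, A, G, D, F, E, B, so processing vertices in that order labels each vertex after all of its successors.
H: no outgoing edge → L
C: can move to H, which is L ⇒ W
A: the only move is to C(W), a W ⇒ L
G: can move to A, which is L ⇒ W
D: can move to H, which is L ⇒ W
F: can move to H, which is L ⇒ W
E: can move to H, which is L ⇒ W
B: can move to H, which is L ⇒ W
Reading off the rows marked L gives the requested list; there are 2 such vertices.

A, H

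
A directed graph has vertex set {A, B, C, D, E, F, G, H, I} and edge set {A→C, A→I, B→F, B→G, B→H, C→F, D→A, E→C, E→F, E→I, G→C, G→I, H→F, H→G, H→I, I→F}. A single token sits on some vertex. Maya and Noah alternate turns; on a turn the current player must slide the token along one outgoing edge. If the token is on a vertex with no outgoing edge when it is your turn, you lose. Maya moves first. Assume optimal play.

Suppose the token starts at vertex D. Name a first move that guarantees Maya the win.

Move to A.

Positions with no move are L. A position that does have a move is losing for the player to move precisely when every available move leads to a winning position for the opponent. Fill in the labels:
Every edge goes from a vertex to one that appears earlier in the order F, C, I, E, A, G, H, B, D, so processing vertices in that order labels each vertex after all of its successors.
F: no outgoing edge → L
C: reaches L-position F → W
I: reaches L-position F → W
E: reaches L-position F → W
A: only reaches I(W), C(W), all W → L
G: only reaches I(W), C(W), all W → L
H: reaches L-position G → W
B: reaches L-position G → W
D: reaches L-position A → W
From D, the L positions reachable in one move are: A.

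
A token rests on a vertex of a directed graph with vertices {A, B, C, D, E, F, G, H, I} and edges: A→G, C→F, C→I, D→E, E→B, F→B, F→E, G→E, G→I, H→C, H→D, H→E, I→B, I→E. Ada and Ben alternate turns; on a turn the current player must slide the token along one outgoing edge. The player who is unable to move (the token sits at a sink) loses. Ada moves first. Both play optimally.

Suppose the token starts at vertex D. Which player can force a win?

Compute win/loss labels from the base case upward. A position with no move is L. Any other position is W if it can reach an L in one move, else L.
Every edge goes from a vertex to one that appears earlier in the order B, E, F, I, G, D, C, H, A, so processing vertices in that order labels each vertex after all of its successors.
B: no outgoing edge → L
E: →B(L), so W
F: →B(L), so W
I: →B(L), so W
G: →I(W), E(W) — all W, so L
D: →E(W) only, which is W, so L
C: →I(W), F(W) — all W, so L
H: →C(L), so W
A: →G(L), so W
Every move from D reaches a W position, so the mover loses.

Ben wins.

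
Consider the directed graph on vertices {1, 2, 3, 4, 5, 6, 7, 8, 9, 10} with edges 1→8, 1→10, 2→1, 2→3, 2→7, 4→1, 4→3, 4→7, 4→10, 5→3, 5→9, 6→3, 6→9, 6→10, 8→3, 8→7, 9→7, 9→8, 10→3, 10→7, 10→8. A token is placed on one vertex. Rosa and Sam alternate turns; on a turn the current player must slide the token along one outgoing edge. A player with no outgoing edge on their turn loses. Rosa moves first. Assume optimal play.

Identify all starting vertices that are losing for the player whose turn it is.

Use the standard recursion: the mover loses at a terminal position; elsewhere, the mover wins exactly when some move hands the opponent an L position.
Every edge goes from a vertex to one that appears earlier in the order 7, 3, 8, 10, 1, 4, 2, 9, 5, 6, so processing vertices in that order labels each vertex after all of its successors.
7: no outgoing edge → L
3: no outgoing edge → L
8: reaches L-position 3 → W
10: reaches L-position 3 → W
1: only reaches 10(W), 8(W), all W → L
4: reaches L-position 1 → W
2: reaches L-position 1 → W
9: reaches L-position 7 → W
5: reaches L-position 3 → W
6: reaches L-position 3 → W
The losing starting vertices are exactly the entries labelled L in this table (3 of them).

1, 3, 7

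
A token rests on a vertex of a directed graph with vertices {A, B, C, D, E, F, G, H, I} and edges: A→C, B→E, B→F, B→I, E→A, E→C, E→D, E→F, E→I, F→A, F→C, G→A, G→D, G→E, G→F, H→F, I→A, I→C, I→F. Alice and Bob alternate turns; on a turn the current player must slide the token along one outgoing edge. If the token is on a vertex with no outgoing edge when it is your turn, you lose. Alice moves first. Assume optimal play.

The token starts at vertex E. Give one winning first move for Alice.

Label each position W (a win for the player to move) or L (a loss). A position with no legal move is L; any other position is W exactly when some move reaches an L, and L when every move reaches a W.
Every edge goes from a vertex to one that appears earlier in the order C, D, A, F, H, I, E, G, B, so processing vertices in that order labels each vertex after all of its successors.
C: no outgoing edge → L
D: no outgoing edge → L
A: can move to C, which is L ⇒ W
F: can move to C, which is L ⇒ W
H: the only move is to F(W), a W ⇒ L
I: can move to C, which is L ⇒ W
E: can move to D, which is L ⇒ W
G: can move to D, which is L ⇒ W
B: moves to E(W), I(W), F(W); every one is W ⇒ L
From E, the L positions reachable in one move are: D, C. Any move reaching one of these is winning.

Move to D.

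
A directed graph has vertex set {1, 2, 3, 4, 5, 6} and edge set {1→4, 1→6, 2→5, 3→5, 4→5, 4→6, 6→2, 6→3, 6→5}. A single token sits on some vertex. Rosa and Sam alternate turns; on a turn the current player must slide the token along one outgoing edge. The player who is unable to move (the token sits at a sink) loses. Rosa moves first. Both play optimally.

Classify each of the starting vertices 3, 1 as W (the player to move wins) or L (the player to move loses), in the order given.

3: W, 1: L

Build the W/L table. Terminal = L. A non-terminal position is W if it has a move to some L; otherwise it is L.
Every edge goes from a vertex to one that appears earlier in the order 5, 3, 2, 6, 4, 1, so processing vertices in that order labels each vertex after all of its successors.
5: no outgoing edge → L
3: →5(L), so W
2: →5(L), so W
6: →5(L), so W
4: →5(L), so W
1: →4(W), 6(W) — all W, so L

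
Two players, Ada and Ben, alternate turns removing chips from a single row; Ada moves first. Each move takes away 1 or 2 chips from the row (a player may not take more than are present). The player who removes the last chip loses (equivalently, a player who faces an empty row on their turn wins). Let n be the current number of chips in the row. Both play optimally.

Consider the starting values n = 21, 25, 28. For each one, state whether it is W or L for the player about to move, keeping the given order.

21: W, 25: L, 28: L

Compute win/loss labels from the base case upward. A position with no move is W. Any other position is W if it can reach an L in one move, else L.
n=0: no move; the opponent has just taken the last chip and therefore loses → W
n=1: →0(W) only, which is W, so L
n=2: →1(L), so W
n=3: →1(L), so W
n=4: →3(W), 2(W) — all W, so L
n=5: →4(L), so W
n=6: →4(L), so W
n=7: →6(W), 5(W) — all W, so L
n=8: →7(L), so W
n=9: →7(L), so W
n=10: →9(W), 8(W) — all W, so L
n=11: →10(L), so W
n=12: →10(L), so W
n=13: →12(W), 11(W) — all W, so L
n=14: →13(L), so W
n=15: →13(L), so W
n=16: →15(W), 14(W) — all W, so L
n=17: →16(L), so W
n=18: →16(L), so W
n=19: →18(W), 17(W) — all W, so L
n=20: →19(L), so W
n=21: →19(L), so W
n=22: →21(W), 20(W) — all W, so L
n=23: →22(L), so W
n=24: →22(L), so W
n=25: →24(W), 23(W) — all W, so L
n=26: →25(L), so W
n=27: →25(L), so W
n=28: →27(W), 26(W) — all W, so L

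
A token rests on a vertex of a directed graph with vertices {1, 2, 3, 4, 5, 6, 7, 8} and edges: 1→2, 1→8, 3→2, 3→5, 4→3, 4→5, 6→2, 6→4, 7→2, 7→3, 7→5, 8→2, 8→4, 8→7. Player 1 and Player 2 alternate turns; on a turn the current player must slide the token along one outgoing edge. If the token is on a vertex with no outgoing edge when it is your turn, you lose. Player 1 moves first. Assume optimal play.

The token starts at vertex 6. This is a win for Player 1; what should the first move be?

Move to 2.

Classify positions by backward induction: terminal positions (no move available) are L. From any other position, the mover wins iff some move reaches an L.
Every edge goes from a vertex to one that appears earlier in the order 5, 2, 3, 7, 4, 8, 1, 6, so processing vertices in that order labels each vertex after all of its successors.
5: no outgoing edge → L
2: no outgoing edge → L
3: W (go to 2, an L position)
7: W (go to 2, an L position)
4: W (go to 5, an L position)
8: W (go to 2, an L position)
1: W (go to 2, an L position)
6: W (go to 2, an L position)
From 6, the L positions reachable in one move are: 2.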